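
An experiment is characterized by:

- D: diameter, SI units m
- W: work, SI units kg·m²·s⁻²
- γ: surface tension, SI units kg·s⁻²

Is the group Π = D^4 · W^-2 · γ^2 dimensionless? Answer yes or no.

Sum the exponent of each base dimension across the product:
  M: 4·[D]_M − 2·[W]_M + 2·[γ]_M = 4·(0) − 2·(1) + 2·(1) = 0
  L: 4·[D]_L − 2·[W]_L + 2·[γ]_L = 4·(1) − 2·(2) + 2·(0) = 0
  T: 4·[D]_T − 2·[W]_T + 2·[γ]_T = 4·(0) − 2·(-2) + 2·(-2) = 0
All base exponents vanish — dimensionless.

yes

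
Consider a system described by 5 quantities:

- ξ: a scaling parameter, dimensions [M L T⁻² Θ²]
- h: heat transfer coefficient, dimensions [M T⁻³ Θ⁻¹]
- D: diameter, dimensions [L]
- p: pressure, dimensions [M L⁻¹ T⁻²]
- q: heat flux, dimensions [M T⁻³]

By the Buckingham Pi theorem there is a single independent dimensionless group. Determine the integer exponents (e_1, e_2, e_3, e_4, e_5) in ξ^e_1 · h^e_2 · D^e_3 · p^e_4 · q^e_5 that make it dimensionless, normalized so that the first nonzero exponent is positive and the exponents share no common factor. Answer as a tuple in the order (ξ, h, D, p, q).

M: e_1·(1) + e_2·(1) + e_3·(0) + e_4·(1) + e_5·(1) = 0
L: e_1·(1) + e_2·(0) + e_3·(1) + e_4·(-1) + e_5·(0) = 0
T: e_1·(-2) + e_2·(-3) + e_3·(0) + e_4·(-2) + e_5·(-3) = 0
Θ: e_1·(2) + e_2·(-1) + e_3·(0) + e_4·(0) + e_5·(0) = 0
Solving this homogeneous linear system for the smallest-integer solution (first nonzero entry positive) gives (1, 2, -2, -1, -2).

(1, 2, -2, -1, -2)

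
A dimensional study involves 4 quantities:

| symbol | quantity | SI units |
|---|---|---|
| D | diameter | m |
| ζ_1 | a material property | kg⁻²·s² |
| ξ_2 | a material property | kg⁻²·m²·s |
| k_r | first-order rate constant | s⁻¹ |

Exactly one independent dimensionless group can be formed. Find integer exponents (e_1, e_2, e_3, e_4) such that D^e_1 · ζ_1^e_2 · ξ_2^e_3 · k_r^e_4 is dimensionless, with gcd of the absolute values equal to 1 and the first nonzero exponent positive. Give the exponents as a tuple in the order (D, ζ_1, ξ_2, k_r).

(2, 1, -1, 1)

M: e_1·(0) + e_2·(-2) + e_3·(-2) + e_4·(0) = 0
L: e_1·(1) + e_2·(0) + e_3·(2) + e_4·(0) = 0
T: e_1·(0) + e_2·(2) + e_3·(1) + e_4·(-1) = 0
Solving this homogeneous linear system for the smallest-integer solution (first nonzero entry positive) gives (2, 1, -1, 1).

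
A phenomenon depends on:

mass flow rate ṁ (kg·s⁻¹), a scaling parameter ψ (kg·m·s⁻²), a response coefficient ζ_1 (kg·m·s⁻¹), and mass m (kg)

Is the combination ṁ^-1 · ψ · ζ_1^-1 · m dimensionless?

yes

Sum the exponent of each base dimension across the product:
  M: −[ṁ]_M + [ψ]_M − [ζ_1]_M + [m]_M = −(1) + (1) − (1) + (1) = 0
  L: −[ṁ]_L + [ψ]_L − [ζ_1]_L + [m]_L = −(0) + (1) − (1) + (0) = 0
  T: −[ṁ]_T + [ψ]_T − [ζ_1]_T + [m]_T = −(-1) + (-2) − (-1) + (0) = 0
All base exponents vanish — dimensionless.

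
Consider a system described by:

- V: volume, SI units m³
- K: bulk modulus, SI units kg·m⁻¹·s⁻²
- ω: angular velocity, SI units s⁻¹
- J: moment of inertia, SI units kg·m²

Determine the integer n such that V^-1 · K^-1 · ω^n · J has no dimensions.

2

Balance the T exponent: (-1)·n from ω, plus −(0) − (-2) + (0) = 2 from the rest, must sum to zero.
−n + 2 = 0, so n = 2.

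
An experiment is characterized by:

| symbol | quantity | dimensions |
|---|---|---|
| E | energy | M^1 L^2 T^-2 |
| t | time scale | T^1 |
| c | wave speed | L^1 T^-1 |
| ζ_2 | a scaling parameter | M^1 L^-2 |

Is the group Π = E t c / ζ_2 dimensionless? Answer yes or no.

Sum the exponent of each base dimension across the product:
  M: [E]_M + [t]_M + [c]_M − [ζ_2]_M = (1) + (0) + (0) − (1) = 0
  L: [E]_L + [t]_L + [c]_L − [ζ_2]_L = (2) + (0) + (1) − (-2) = 5
  T: [E]_T + [t]_T + [c]_T − [ζ_2]_T = (-2) + (1) + (-1) − (0) = -2
Net dimensions [L⁵ T⁻²] ≠ [1] — not dimensionless.

no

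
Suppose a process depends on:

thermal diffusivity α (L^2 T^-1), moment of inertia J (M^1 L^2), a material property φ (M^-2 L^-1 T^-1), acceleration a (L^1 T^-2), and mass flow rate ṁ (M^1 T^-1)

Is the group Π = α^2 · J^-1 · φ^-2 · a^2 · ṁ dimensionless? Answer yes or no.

no

Sum the exponent of each base dimension across the product:
  M: 2·[α]_M − [J]_M − 2·[φ]_M + 2·[a]_M + [ṁ]_M = 2·(0) − (1) − 2·(-2) + 2·(0) + (1) = 4
  L: 2·[α]_L − [J]_L − 2·[φ]_L + 2·[a]_L + [ṁ]_L = 2·(2) − (2) − 2·(-1) + 2·(1) + (0) = 6
  T: 2·[α]_T − [J]_T − 2·[φ]_T + 2·[a]_T + [ṁ]_T = 2·(-1) − (0) − 2·(-1) + 2·(-2) + (-1) = -5
Net dimensions [M⁴ L⁶ T⁻⁵] ≠ [1] — not dimensionless.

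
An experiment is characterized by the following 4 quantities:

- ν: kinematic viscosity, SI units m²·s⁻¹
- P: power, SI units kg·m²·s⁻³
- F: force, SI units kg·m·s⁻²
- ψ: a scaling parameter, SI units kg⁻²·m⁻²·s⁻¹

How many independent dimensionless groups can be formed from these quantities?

1

There are 4 variables and 3 base dimensions (M, L, T).
The dimension matrix has rank 3.
Independent dimensionless groups: 4 − 3 = 1.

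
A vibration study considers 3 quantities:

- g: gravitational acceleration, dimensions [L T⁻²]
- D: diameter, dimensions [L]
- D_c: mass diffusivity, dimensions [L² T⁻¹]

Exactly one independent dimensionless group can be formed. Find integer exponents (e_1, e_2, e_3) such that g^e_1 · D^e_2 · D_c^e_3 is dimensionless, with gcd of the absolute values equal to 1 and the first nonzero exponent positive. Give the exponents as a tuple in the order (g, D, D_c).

L: e_1·(1) + e_2·(1) + e_3·(2) = 0
T: e_1·(-2) + e_2·(0) + e_3·(-1) = 0
Solving this homogeneous linear system for the smallest-integer solution (first nonzero entry positive) gives (1, 3, -2).

(1, 3, -2)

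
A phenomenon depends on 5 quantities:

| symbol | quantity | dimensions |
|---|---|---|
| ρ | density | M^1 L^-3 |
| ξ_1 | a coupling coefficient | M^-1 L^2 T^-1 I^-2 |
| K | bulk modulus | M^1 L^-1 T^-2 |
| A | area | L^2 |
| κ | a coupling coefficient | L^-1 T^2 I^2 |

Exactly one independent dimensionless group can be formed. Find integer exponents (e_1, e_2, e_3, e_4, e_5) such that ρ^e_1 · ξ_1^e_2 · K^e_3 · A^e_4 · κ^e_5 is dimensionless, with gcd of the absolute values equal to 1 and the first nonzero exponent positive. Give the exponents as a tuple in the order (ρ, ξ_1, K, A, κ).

M: e_1·(1) + e_2·(-1) + e_3·(1) + e_4·(0) + e_5·(0) = 0
L: e_1·(-3) + e_2·(2) + e_3·(-1) + e_4·(2) + e_5·(-1) = 0
T: e_1·(0) + e_2·(-1) + e_3·(-2) + e_4·(0) + e_5·(2) = 0
I: e_1·(0) + e_2·(-2) + e_3·(0) + e_4·(0) + e_5·(2) = 0
Solving this homogeneous linear system for the smallest-integer solution (first nonzero entry positive) gives (1, 2, 1, 1, 2).

(1, 2, 1, 1, 2)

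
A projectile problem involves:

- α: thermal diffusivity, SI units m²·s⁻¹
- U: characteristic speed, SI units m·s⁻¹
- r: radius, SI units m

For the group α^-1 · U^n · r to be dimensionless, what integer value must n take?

Balance the L exponent: (1)·n from U, plus −(2) + (1) = -1 from the rest, must sum to zero.
n − 1 = 0, so n = 1.

1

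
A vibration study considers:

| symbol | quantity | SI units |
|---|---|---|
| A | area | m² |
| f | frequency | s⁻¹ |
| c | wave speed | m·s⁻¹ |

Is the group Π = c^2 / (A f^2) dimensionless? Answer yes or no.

yes

Sum the exponent of each base dimension across the product:
  M: −[A]_M − 2·[f]_M + 2·[c]_M = −(0) − 2·(0) + 2·(0) = 0
  L: −[A]_L − 2·[f]_L + 2·[c]_L = −(2) − 2·(0) + 2·(1) = 0
  T: −[A]_T − 2·[f]_T + 2·[c]_T = −(0) − 2·(-1) + 2·(-1) = 0
All base exponents vanish — dimensionless.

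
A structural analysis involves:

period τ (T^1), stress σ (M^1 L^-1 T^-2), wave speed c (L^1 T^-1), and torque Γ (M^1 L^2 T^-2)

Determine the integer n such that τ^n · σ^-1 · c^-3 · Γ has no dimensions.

-3

Balance the T exponent: (1)·n from τ, plus −(-2) − 3·(-1) + (-2) = 3 from the rest, must sum to zero.
n + 3 = 0, so n = -3.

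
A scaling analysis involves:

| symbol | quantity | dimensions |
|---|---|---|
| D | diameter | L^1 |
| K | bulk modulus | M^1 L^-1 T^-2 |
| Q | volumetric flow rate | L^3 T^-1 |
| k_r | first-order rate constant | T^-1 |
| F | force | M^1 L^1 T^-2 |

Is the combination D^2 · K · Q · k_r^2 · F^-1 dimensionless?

Sum the exponent of each base dimension across the product:
  M: 2·[D]_M + [K]_M + [Q]_M + 2·[k_r]_M − [F]_M = 2·(0) + (1) + (0) + 2·(0) − (1) = 0
  L: 2·[D]_L + [K]_L + [Q]_L + 2·[k_r]_L − [F]_L = 2·(1) + (-1) + (3) + 2·(0) − (1) = 3
  T: 2·[D]_T + [K]_T + [Q]_T + 2·[k_r]_T − [F]_T = 2·(0) + (-2) + (-1) + 2·(-1) − (-2) = -3
Net dimensions [L³ T⁻³] ≠ [1] — not dimensionless.

no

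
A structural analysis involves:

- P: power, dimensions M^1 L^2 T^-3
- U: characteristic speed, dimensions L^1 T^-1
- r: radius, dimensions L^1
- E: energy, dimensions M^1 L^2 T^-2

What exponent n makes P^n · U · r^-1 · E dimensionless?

Balance the M exponent: (1)·n from P, plus (0) − (0) + (1) = 1 from the rest, must sum to zero.
n + 1 = 0, so n = -1.

-1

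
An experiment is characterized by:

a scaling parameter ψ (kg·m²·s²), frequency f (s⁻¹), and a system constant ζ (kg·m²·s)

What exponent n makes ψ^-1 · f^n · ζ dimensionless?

-1

Balance the T exponent: (-1)·n from f, plus −(2) + (1) = -1 from the rest, must sum to zero.
−n − 1 = 0, so n = -1.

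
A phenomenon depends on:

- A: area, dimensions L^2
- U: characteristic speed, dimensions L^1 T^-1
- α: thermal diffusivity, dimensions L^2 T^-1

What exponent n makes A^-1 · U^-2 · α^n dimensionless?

2

Balance the L exponent: (2)·n from α, plus −(2) − 2·(1) = -4 from the rest, must sum to zero.
2n − 4 = 0, so n = 2.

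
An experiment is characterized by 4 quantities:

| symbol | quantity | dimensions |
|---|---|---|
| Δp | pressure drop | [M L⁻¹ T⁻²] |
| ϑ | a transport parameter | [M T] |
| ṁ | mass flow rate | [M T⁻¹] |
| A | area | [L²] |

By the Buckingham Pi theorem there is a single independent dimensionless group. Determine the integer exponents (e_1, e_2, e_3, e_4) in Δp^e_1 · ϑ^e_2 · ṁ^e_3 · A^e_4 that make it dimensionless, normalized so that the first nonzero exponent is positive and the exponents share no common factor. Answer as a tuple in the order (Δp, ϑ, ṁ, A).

M: e_1·(1) + e_2·(1) + e_3·(1) + e_4·(0) = 0
L: e_1·(-1) + e_2·(0) + e_3·(0) + e_4·(2) = 0
T: e_1·(-2) + e_2·(1) + e_3·(-1) + e_4·(0) = 0
Solving this homogeneous linear system for the smallest-integer solution (first nonzero entry positive) gives (2, 1, -3, 1).

(2, 1, -3, 1)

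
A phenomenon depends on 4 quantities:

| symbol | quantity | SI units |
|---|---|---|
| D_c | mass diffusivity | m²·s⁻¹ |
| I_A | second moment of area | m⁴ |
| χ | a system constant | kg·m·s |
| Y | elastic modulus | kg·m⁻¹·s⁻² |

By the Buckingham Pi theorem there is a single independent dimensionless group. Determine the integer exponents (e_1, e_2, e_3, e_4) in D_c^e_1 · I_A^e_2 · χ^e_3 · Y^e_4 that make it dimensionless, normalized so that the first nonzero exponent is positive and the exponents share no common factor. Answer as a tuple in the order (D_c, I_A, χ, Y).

(3, -2, 1, -1)

M: e_1·(0) + e_2·(0) + e_3·(1) + e_4·(1) = 0
L: e_1·(2) + e_2·(4) + e_3·(1) + e_4·(-1) = 0
T: e_1·(-1) + e_2·(0) + e_3·(1) + e_4·(-2) = 0
Solving this homogeneous linear system for the smallest-integer solution (first nonzero entry positive) gives (3, -2, 1, -1).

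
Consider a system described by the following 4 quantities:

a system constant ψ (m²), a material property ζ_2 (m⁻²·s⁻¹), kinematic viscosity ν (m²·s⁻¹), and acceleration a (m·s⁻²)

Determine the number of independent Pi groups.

There are 4 variables and 2 base dimensions (L, T).
The dimension matrix has rank 2.
Independent dimensionless groups: 4 − 2 = 2.

2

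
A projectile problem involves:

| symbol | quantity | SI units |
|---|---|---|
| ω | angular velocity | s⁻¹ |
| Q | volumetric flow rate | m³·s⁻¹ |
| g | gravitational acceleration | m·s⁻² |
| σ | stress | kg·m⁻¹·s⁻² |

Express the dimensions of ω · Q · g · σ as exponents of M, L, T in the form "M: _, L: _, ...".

Collect each base-dimension exponent across the product:
  M: (0) + (0) + (0) + (1) = 1
  L: (0) + (3) + (1) + (-1) = 3
  T: (-1) + (-1) + (-2) + (-2) = -6
So the dimensions are [M L³ T⁻⁶].

M: 1, L: 3, T: -6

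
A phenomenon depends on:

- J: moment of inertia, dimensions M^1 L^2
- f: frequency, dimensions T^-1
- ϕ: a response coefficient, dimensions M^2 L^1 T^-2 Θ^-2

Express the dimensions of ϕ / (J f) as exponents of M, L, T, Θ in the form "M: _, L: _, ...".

Collect each base-dimension exponent across the product:
  M: −(1) − (0) + (2) = 1
  L: −(2) − (0) + (1) = -1
  T: −(0) − (-1) + (-2) = -1
  Θ: −(0) − (0) + (-2) = -2
So the dimensions are [M L⁻¹ T⁻¹ Θ⁻²].

M: 1, L: -1, T: -1, Θ: -2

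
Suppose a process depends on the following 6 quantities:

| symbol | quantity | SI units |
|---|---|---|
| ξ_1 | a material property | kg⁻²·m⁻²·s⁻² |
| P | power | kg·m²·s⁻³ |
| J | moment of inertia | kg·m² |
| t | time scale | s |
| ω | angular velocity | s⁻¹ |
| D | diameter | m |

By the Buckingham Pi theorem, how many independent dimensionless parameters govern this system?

There are 6 variables and 3 base dimensions (M, L, T).
The dimension matrix has rank 3.
Independent dimensionless groups: 6 − 3 = 3.

3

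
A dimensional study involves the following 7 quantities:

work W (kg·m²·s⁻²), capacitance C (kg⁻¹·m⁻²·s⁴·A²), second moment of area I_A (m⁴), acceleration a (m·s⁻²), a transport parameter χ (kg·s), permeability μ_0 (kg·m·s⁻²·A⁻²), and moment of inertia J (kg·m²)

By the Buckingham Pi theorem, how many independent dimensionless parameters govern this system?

3

There are 7 variables and 4 base dimensions (M, L, T, I).
The dimension matrix has rank 4.
Independent dimensionless groups: 7 − 4 = 3.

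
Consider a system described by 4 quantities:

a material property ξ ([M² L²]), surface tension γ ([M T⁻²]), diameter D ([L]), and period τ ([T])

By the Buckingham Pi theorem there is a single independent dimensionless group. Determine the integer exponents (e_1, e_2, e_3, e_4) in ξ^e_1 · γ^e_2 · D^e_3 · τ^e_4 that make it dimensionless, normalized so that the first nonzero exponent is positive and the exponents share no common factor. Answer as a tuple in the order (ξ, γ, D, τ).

(1, -2, -2, -4)

M: e_1·(2) + e_2·(1) + e_3·(0) + e_4·(0) = 0
L: e_1·(2) + e_2·(0) + e_3·(1) + e_4·(0) = 0
T: e_1·(0) + e_2·(-2) + e_3·(0) + e_4·(1) = 0
Solving this homogeneous linear system for the smallest-integer solution (first nonzero entry positive) gives (1, -2, -2, -4).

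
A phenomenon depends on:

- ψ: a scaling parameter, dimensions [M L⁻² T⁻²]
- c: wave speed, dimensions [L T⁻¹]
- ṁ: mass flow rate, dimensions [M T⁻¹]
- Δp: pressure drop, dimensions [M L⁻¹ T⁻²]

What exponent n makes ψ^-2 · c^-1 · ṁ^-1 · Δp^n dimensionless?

3

Balance the M exponent: (1)·n from Δp, plus −2·(1) − (0) − (1) = -3 from the rest, must sum to zero.
n − 3 = 0, so n = 3.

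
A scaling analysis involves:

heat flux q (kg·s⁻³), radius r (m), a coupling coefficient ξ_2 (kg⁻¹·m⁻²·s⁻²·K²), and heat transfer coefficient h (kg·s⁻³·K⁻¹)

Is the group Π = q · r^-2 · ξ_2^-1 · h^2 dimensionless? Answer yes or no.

Sum the exponent of each base dimension across the product:
  M: [q]_M − 2·[r]_M − [ξ_2]_M + 2·[h]_M = (1) − 2·(0) − (-1) + 2·(1) = 4
  L: [q]_L − 2·[r]_L − [ξ_2]_L + 2·[h]_L = (0) − 2·(1) − (-2) + 2·(0) = 0
  T: [q]_T − 2·[r]_T − [ξ_2]_T + 2·[h]_T = (-3) − 2·(0) − (-2) + 2·(-3) = -7
  Θ: [q]_Θ − 2·[r]_Θ − [ξ_2]_Θ + 2·[h]_Θ = (0) − 2·(0) − (2) + 2·(-1) = -4
Net dimensions [M⁴ T⁻⁷ Θ⁻⁴] ≠ [1] — not dimensionless.

no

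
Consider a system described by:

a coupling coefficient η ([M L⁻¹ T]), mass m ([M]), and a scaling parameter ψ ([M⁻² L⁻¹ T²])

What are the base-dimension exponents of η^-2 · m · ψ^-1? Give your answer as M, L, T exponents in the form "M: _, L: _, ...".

M: 1, L: 3, T: -4

Collect each base-dimension exponent across the product:
  M: −2·(1) + (1) − (-2) = 1
  L: −2·(-1) + (0) − (-1) = 3
  T: −2·(1) + (0) − (2) = -4
So the dimensions are [M L³ T⁻⁴].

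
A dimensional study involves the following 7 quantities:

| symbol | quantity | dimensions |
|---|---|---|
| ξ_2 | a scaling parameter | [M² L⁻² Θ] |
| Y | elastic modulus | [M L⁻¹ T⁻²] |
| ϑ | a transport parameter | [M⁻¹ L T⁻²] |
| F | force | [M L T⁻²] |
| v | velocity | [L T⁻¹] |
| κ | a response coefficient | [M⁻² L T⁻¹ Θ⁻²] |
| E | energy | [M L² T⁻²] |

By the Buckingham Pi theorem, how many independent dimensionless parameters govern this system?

There are 7 variables and 4 base dimensions (M, L, T, Θ).
The dimension matrix has rank 4.
Independent dimensionless groups: 7 − 4 = 3.

3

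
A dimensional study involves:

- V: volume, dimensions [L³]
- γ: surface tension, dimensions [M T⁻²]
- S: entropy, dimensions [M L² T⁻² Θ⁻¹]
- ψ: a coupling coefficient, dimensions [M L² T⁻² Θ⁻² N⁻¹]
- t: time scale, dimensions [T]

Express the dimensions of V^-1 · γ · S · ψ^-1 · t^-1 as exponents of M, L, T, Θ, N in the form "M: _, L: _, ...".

M: 1, L: -3, T: -3, Θ: 1, N: 1

Collect each base-dimension exponent across the product:
  M: −(0) + (1) + (1) − (1) − (0) = 1
  L: −(3) + (0) + (2) − (2) − (0) = -3
  T: −(0) + (-2) + (-2) − (-2) − (1) = -3
  Θ: −(0) + (0) + (-1) − (-2) − (0) = 1
  N: −(0) + (0) + (0) − (-1) − (0) = 1
So the dimensions are [M L⁻³ T⁻³ Θ N].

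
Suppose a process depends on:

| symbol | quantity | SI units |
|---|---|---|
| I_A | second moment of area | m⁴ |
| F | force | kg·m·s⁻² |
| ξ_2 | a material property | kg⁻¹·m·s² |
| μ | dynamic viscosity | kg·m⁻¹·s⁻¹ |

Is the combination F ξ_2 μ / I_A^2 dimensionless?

no

Sum the exponent of each base dimension across the product:
  M: −2·[I_A]_M + [F]_M + [ξ_2]_M + [μ]_M = −2·(0) + (1) + (-1) + (1) = 1
  L: −2·[I_A]_L + [F]_L + [ξ_2]_L + [μ]_L = −2·(4) + (1) + (1) + (-1) = -7
  T: −2·[I_A]_T + [F]_T + [ξ_2]_T + [μ]_T = −2·(0) + (-2) + (2) + (-1) = -1
Net dimensions [M L⁻⁷ T⁻¹] ≠ [1] — not dimensionless.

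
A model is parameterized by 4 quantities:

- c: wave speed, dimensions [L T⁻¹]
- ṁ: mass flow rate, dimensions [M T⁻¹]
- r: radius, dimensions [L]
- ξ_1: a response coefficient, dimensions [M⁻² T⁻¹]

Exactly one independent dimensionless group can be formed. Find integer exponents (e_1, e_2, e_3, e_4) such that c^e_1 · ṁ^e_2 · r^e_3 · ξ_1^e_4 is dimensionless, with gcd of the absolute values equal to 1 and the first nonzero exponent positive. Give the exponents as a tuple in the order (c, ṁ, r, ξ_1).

M: e_1·(0) + e_2·(1) + e_3·(0) + e_4·(-2) = 0
L: e_1·(1) + e_2·(0) + e_3·(1) + e_4·(0) = 0
T: e_1·(-1) + e_2·(-1) + e_3·(0) + e_4·(-1) = 0
Solving this homogeneous linear system for the smallest-integer solution (first nonzero entry positive) gives (3, -2, -3, -1).

(3, -2, -3, -1)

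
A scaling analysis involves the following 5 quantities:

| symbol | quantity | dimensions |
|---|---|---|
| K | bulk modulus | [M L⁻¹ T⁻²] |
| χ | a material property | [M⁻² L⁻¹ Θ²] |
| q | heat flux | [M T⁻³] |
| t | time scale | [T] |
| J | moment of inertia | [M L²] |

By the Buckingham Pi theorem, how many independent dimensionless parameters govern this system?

There are 5 variables and 4 base dimensions (M, L, T, Θ).
The dimension matrix has rank 4.
Independent dimensionless groups: 5 − 4 = 1.

1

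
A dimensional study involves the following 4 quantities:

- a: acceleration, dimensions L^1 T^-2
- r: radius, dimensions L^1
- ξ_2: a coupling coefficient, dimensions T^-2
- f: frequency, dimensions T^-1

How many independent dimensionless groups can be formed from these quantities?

2

There are 4 variables and 2 base dimensions (L, T).
The dimension matrix has rank 2.
Independent dimensionless groups: 4 − 2 = 2.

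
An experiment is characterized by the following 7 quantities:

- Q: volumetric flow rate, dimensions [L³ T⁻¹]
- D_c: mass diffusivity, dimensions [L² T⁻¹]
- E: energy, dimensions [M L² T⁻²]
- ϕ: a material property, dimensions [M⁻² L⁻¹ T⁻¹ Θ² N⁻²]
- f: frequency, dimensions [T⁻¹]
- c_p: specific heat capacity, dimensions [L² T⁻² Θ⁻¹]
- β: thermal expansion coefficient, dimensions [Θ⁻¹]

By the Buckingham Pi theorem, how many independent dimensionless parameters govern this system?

2

There are 7 variables and 5 base dimensions (M, L, T, Θ, N).
The dimension matrix has rank 5.
Independent dimensionless groups: 7 − 5 = 2.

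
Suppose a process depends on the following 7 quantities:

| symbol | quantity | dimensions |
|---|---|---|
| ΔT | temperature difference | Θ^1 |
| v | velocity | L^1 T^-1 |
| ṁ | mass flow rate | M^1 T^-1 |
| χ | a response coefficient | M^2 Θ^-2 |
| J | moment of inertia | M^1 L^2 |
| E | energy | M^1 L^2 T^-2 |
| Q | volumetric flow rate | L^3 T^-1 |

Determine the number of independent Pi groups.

There are 7 variables and 4 base dimensions (M, L, T, Θ).
The dimension matrix has rank 4.
Independent dimensionless groups: 7 − 4 = 3.

3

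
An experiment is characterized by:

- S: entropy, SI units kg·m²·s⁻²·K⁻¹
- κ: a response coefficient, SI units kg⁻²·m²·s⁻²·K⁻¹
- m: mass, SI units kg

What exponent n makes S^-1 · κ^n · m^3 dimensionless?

Balance the M exponent: (-2)·n from κ, plus −(1) + 3·(1) = 2 from the rest, must sum to zero.
-2n + 2 = 0, so n = 1.

1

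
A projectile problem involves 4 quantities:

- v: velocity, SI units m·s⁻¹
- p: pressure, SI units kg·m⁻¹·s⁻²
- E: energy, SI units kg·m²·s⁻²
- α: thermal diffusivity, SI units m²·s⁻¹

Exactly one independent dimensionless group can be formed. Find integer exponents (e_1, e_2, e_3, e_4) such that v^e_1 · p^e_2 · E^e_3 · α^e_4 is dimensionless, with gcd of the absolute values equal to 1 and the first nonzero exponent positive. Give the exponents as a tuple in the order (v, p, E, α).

M: e_1·(0) + e_2·(1) + e_3·(1) + e_4·(0) = 0
L: e_1·(1) + e_2·(-1) + e_3·(2) + e_4·(2) = 0
T: e_1·(-1) + e_2·(-2) + e_3·(-2) + e_4·(-1) = 0
Solving this homogeneous linear system for the smallest-integer solution (first nonzero entry positive) gives (3, -1, 1, -3).

(3, -1, 1, -3)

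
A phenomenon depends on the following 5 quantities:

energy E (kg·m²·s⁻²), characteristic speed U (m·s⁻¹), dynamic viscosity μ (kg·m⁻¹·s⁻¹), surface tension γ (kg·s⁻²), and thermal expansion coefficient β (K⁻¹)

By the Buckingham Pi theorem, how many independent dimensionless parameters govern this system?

There are 5 variables and 4 base dimensions (M, L, T, Θ).
The dimension matrix has rank 4.
Independent dimensionless groups: 5 − 4 = 1.

1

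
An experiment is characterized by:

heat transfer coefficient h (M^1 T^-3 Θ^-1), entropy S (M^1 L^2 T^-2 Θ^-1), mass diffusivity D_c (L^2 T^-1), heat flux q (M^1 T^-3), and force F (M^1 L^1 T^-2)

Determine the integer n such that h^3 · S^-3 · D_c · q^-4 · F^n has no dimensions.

Balance the M exponent: (1)·n from F, plus 3·(1) − 3·(1) + (0) − 4·(1) = -4 from the rest, must sum to zero.
n − 4 = 0, so n = 4.

4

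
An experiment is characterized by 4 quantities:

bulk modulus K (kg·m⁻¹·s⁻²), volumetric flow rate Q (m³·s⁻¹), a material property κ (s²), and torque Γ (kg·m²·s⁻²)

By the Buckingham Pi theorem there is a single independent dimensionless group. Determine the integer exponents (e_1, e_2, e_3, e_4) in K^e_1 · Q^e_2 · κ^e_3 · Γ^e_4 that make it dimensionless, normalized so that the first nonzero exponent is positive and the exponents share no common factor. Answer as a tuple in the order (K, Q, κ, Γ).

(2, 2, 1, -2)

M: e_1·(1) + e_2·(0) + e_3·(0) + e_4·(1) = 0
L: e_1·(-1) + e_2·(3) + e_3·(0) + e_4·(2) = 0
T: e_1·(-2) + e_2·(-1) + e_3·(2) + e_4·(-2) = 0
Solving this homogeneous linear system for the smallest-integer solution (first nonzero entry positive) gives (2, 2, 1, -2).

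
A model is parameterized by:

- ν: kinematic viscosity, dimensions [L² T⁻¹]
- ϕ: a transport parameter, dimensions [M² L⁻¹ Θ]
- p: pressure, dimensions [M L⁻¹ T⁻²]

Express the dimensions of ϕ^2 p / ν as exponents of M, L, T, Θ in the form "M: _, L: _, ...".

M: 5, L: -5, T: -1, Θ: 2

Collect each base-dimension exponent across the product:
  M: −(0) + 2·(2) + (1) = 5
  L: −(2) + 2·(-1) + (-1) = -5
  T: −(-1) + 2·(0) + (-2) = -1
  Θ: −(0) + 2·(1) + (0) = 2
So the dimensions are [M⁵ L⁻⁵ T⁻¹ Θ²].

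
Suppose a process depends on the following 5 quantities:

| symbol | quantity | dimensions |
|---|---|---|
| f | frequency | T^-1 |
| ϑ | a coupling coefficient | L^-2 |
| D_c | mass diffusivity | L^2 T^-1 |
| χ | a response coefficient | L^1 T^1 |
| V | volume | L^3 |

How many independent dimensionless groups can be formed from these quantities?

3

There are 5 variables and 2 base dimensions (L, T).
The dimension matrix has rank 2.
Independent dimensionless groups: 5 − 2 = 3.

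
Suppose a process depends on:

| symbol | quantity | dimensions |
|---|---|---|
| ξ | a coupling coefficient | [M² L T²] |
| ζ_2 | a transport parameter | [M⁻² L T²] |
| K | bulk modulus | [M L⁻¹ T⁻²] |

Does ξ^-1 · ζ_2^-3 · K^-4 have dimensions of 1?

yes

Sum the exponent of each base dimension across the product:
  M: −[ξ]_M − 3·[ζ_2]_M − 4·[K]_M = −(2) − 3·(-2) − 4·(1) = 0
  L: −[ξ]_L − 3·[ζ_2]_L − 4·[K]_L = −(1) − 3·(1) − 4·(-1) = 0
  T: −[ξ]_T − 3·[ζ_2]_T − 4·[K]_T = −(2) − 3·(2) − 4·(-2) = 0
All base exponents vanish — dimensionless.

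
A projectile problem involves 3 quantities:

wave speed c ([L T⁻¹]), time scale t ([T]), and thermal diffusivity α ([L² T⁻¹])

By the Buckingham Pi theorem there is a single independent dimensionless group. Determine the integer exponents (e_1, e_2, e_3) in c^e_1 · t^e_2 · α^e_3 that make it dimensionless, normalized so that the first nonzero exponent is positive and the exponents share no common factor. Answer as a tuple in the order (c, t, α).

L: e_1·(1) + e_2·(0) + e_3·(2) = 0
T: e_1·(-1) + e_2·(1) + e_3·(-1) = 0
Solving this homogeneous linear system for the smallest-integer solution (first nonzero entry positive) gives (2, 1, -1).

(2, 1, -1)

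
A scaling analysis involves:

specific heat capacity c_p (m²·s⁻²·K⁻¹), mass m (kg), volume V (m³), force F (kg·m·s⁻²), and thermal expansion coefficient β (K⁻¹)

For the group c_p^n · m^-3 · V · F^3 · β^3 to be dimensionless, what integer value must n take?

-3

Balance the L exponent: (2)·n from c_p, plus −3·(0) + (3) + 3·(1) + 3·(0) = 6 from the rest, must sum to zero.
2n + 6 = 0, so n = -3.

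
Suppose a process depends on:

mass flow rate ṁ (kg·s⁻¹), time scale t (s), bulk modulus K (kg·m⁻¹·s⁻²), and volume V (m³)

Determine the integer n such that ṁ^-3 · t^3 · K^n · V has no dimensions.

3

Balance the M exponent: (1)·n from K, plus −3·(1) + 3·(0) + (0) = -3 from the rest, must sum to zero.
n − 3 = 0, so n = 3.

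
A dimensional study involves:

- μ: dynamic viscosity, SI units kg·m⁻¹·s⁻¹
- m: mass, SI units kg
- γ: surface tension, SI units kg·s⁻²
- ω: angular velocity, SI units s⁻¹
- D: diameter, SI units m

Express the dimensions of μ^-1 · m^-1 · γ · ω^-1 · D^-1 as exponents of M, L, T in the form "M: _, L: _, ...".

Collect each base-dimension exponent across the product:
  M: −(1) − (1) + (1) − (0) − (0) = -1
  L: −(-1) − (0) + (0) − (0) − (1) = 0
  T: −(-1) − (0) + (-2) − (-1) − (0) = 0
So the dimensions are [M⁻¹].

M: -1, L: 0, T: 0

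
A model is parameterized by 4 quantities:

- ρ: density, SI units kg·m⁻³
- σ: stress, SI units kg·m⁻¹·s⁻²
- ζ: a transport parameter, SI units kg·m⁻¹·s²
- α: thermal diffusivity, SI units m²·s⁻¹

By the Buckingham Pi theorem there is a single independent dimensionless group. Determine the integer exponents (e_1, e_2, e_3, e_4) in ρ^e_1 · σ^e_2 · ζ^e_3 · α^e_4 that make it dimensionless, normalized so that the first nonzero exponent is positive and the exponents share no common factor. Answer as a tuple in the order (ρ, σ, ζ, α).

(4, -3, -1, 4)

M: e_1·(1) + e_2·(1) + e_3·(1) + e_4·(0) = 0
L: e_1·(-3) + e_2·(-1) + e_3·(-1) + e_4·(2) = 0
T: e_1·(0) + e_2·(-2) + e_3·(2) + e_4·(-1) = 0
Solving this homogeneous linear system for the smallest-integer solution (first nonzero entry positive) gives (4, -3, -1, 4).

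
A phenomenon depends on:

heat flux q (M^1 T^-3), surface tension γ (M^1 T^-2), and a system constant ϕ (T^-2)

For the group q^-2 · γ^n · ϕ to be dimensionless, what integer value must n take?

2

Balance the M exponent: (1)·n from γ, plus −2·(1) + (0) = -2 from the rest, must sum to zero.
n − 2 = 0, so n = 2.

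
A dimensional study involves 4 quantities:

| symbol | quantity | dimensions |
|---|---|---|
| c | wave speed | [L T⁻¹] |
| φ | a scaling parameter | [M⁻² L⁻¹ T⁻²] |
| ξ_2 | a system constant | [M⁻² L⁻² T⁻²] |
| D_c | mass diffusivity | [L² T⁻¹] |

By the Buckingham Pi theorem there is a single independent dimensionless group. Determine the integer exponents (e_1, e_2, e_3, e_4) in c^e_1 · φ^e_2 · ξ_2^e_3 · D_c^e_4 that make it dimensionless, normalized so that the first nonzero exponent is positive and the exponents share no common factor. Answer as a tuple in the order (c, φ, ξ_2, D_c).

M: e_1·(0) + e_2·(-2) + e_3·(-2) + e_4·(0) = 0
L: e_1·(1) + e_2·(-1) + e_3·(-2) + e_4·(2) = 0
T: e_1·(-1) + e_2·(-2) + e_3·(-2) + e_4·(-1) = 0
Solving this homogeneous linear system for the smallest-integer solution (first nonzero entry positive) gives (1, 1, -1, -1).

(1, 1, -1, -1)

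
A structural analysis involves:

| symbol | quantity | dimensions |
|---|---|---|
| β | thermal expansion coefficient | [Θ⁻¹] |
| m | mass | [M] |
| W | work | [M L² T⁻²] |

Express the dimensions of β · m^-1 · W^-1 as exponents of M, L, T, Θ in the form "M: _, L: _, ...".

M: -2, L: -2, T: 2, Θ: -1

Collect each base-dimension exponent across the product:
  M: (0) − (1) − (1) = -2
  L: (0) − (0) − (2) = -2
  T: (0) − (0) − (-2) = 2
  Θ: (-1) − (0) − (0) = -1
So the dimensions are [M⁻² L⁻² T² Θ⁻¹].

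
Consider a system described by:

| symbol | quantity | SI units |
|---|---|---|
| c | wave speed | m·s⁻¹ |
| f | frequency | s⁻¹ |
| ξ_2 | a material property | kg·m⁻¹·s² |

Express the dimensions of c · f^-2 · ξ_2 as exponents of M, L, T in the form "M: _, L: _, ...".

M: 1, L: 0, T: 3

Collect each base-dimension exponent across the product:
  M: (0) − 2·(0) + (1) = 1
  L: (1) − 2·(0) + (-1) = 0
  T: (-1) − 2·(-1) + (2) = 3
So the dimensions are [M T³].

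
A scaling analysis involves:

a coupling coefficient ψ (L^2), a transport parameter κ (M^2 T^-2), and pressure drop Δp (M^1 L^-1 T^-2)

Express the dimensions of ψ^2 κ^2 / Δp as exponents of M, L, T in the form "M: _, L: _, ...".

Collect each base-dimension exponent across the product:
  M: 2·(0) + 2·(2) − (1) = 3
  L: 2·(2) + 2·(0) − (-1) = 5
  T: 2·(0) + 2·(-2) − (-2) = -2
So the dimensions are [M³ L⁵ T⁻²].

M: 3, L: 5, T: -2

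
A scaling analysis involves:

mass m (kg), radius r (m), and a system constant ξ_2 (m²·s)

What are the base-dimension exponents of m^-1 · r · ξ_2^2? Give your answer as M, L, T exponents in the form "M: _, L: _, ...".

Collect each base-dimension exponent across the product:
  M: −(1) + (0) + 2·(0) = -1
  L: −(0) + (1) + 2·(2) = 5
  T: −(0) + (0) + 2·(1) = 2
So the dimensions are [M⁻¹ L⁵ T²].

M: -1, L: 5, T: 2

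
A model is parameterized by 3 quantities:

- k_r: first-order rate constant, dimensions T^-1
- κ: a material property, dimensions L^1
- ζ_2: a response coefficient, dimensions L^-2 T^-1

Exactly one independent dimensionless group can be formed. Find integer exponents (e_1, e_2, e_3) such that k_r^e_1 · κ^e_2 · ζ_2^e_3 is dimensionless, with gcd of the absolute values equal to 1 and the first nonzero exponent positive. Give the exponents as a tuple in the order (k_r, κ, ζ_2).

L: e_1·(0) + e_2·(1) + e_3·(-2) = 0
T: e_1·(-1) + e_2·(0) + e_3·(-1) = 0
Solving this homogeneous linear system for the smallest-integer solution (first nonzero entry positive) gives (1, -2, -1).

(1, -2, -1)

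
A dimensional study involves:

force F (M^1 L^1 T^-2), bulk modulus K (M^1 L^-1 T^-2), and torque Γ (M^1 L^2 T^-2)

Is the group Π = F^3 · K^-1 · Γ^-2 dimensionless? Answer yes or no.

yes

Sum the exponent of each base dimension across the product:
  M: 3·[F]_M − [K]_M − 2·[Γ]_M = 3·(1) − (1) − 2·(1) = 0
  L: 3·[F]_L − [K]_L − 2·[Γ]_L = 3·(1) − (-1) − 2·(2) = 0
  T: 3·[F]_T − [K]_T − 2·[Γ]_T = 3·(-2) − (-2) − 2·(-2) = 0
All base exponents vanish — dimensionless.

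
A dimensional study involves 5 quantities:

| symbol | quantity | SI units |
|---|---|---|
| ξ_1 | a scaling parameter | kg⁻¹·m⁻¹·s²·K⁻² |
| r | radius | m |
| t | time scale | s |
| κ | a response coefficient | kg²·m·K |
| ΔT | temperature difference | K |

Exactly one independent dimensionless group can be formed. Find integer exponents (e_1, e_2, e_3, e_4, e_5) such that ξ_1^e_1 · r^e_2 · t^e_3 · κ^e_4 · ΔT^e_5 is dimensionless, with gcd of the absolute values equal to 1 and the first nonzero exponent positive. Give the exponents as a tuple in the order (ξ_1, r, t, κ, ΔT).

M: e_1·(-1) + e_2·(0) + e_3·(0) + e_4·(2) + e_5·(0) = 0
L: e_1·(-1) + e_2·(1) + e_3·(0) + e_4·(1) + e_5·(0) = 0
T: e_1·(2) + e_2·(0) + e_3·(1) + e_4·(0) + e_5·(0) = 0
Θ: e_1·(-2) + e_2·(0) + e_3·(0) + e_4·(1) + e_5·(1) = 0
Solving this homogeneous linear system for the smallest-integer solution (first nonzero entry positive) gives (2, 1, -4, 1, 3).

(2, 1, -4, 1, 3)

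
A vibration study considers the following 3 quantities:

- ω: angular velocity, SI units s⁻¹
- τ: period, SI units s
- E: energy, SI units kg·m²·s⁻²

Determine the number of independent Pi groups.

1

There are 3 variables and 3 base dimensions (M, L, T).
The dimension matrix has rank 2 (less than 3: the dimension vectors are linearly dependent).
Independent dimensionless groups: 3 − 2 = 1.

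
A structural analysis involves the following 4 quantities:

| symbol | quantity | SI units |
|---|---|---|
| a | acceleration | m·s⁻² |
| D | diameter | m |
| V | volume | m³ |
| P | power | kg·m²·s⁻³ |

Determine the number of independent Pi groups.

There are 4 variables and 3 base dimensions (M, L, T).
The dimension matrix has rank 3.
Independent dimensionless groups: 4 − 3 = 1.

1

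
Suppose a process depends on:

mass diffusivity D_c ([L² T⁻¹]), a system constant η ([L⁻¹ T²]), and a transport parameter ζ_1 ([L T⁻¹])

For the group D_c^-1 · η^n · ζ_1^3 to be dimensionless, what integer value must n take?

Balance the L exponent: (-1)·n from η, plus −(2) + 3·(1) = 1 from the rest, must sum to zero.
−n + 1 = 0, so n = 1.

1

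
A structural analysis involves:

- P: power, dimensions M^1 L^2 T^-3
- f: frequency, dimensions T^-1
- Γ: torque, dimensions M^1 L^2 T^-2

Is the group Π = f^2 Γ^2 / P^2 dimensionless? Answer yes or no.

yes

Sum the exponent of each base dimension across the product:
  M: −2·[P]_M + 2·[f]_M + 2·[Γ]_M = −2·(1) + 2·(0) + 2·(1) = 0
  L: −2·[P]_L + 2·[f]_L + 2·[Γ]_L = −2·(2) + 2·(0) + 2·(2) = 0
  T: −2·[P]_T + 2·[f]_T + 2·[Γ]_T = −2·(-3) + 2·(-1) + 2·(-2) = 0
All base exponents vanish — dimensionless.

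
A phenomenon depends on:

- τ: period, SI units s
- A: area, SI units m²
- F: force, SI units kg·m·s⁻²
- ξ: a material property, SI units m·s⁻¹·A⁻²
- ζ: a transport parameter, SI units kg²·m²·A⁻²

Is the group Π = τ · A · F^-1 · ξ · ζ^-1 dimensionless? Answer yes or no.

Sum the exponent of each base dimension across the product:
  M: [τ]_M + [A]_M − [F]_M + [ξ]_M − [ζ]_M = (0) + (0) − (1) + (0) − (2) = -3
  L: [τ]_L + [A]_L − [F]_L + [ξ]_L − [ζ]_L = (0) + (2) − (1) + (1) − (2) = 0
  T: [τ]_T + [A]_T − [F]_T + [ξ]_T − [ζ]_T = (1) + (0) − (-2) + (-1) − (0) = 2
  I: [τ]_I + [A]_I − [F]_I + [ξ]_I − [ζ]_I = (0) + (0) − (0) + (-2) − (-2) = 0
Net dimensions [M⁻³ T²] ≠ [1] — not dimensionless.

no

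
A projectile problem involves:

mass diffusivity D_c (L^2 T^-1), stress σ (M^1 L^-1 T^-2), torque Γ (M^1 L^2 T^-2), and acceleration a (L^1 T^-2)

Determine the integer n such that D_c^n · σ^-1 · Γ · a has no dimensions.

-2

Balance the L exponent: (2)·n from D_c, plus −(-1) + (2) + (1) = 4 from the rest, must sum to zero.
2n + 4 = 0, so n = -2.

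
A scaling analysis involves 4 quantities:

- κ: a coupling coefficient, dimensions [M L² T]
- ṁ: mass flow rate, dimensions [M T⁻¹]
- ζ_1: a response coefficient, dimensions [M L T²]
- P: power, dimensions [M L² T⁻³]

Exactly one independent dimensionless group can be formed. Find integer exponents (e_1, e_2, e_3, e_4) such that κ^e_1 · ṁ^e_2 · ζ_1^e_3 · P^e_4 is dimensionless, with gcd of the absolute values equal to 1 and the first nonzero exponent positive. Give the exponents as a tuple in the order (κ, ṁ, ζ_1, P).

M: e_1·(1) + e_2·(1) + e_3·(1) + e_4·(1) = 0
L: e_1·(2) + e_2·(0) + e_3·(1) + e_4·(2) = 0
T: e_1·(1) + e_2·(-1) + e_3·(2) + e_4·(-3) = 0
Solving this homogeneous linear system for the smallest-integer solution (first nonzero entry positive) gives (2, 1, -2, -1).

(2, 1, -2, -1)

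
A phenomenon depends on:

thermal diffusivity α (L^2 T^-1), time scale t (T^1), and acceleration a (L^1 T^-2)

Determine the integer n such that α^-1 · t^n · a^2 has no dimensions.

3

Balance the T exponent: (1)·n from t, plus −(-1) + 2·(-2) = -3 from the rest, must sum to zero.
n − 3 = 0, so n = 3.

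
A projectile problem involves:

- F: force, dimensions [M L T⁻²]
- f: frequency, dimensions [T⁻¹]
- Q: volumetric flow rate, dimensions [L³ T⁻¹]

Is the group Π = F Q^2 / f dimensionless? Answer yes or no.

no

Sum the exponent of each base dimension across the product:
  M: [F]_M − [f]_M + 2·[Q]_M = (1) − (0) + 2·(0) = 1
  L: [F]_L − [f]_L + 2·[Q]_L = (1) − (0) + 2·(3) = 7
  T: [F]_T − [f]_T + 2·[Q]_T = (-2) − (-1) + 2·(-1) = -3
Net dimensions [M L⁷ T⁻³] ≠ [1] — not dimensionless.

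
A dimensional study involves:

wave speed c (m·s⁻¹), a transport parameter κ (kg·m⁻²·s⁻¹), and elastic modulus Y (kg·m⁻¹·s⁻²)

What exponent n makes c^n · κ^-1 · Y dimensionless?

Balance the L exponent: (1)·n from c, plus −(-2) + (-1) = 1 from the rest, must sum to zero.
n + 1 = 0, so n = -1.

-1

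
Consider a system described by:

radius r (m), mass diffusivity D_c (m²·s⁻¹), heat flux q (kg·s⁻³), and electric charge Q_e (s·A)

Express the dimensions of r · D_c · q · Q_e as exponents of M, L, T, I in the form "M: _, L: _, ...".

M: 1, L: 3, T: -3, I: 1

Collect each base-dimension exponent across the product:
  M: (0) + (0) + (1) + (0) = 1
  L: (1) + (2) + (0) + (0) = 3
  T: (0) + (-1) + (-3) + (1) = -3
  I: (0) + (0) + (0) + (1) = 1
So the dimensions are [M L³ T⁻³ I].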